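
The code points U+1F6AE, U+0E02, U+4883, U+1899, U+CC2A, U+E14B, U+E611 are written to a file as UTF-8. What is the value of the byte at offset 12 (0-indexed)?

0x99

U+1F6AE → 4-byte form F0 9F 9A AE at offsets 0–3.
U+0E02 → 3-byte form E0 B8 82 at offsets 4–6.
U+4883 → 3-byte form E4 A2 83 at offsets 7–9.
U+1899 → 3-byte form E1 A2 99 at offsets 10–12.
Offset 12 falls in char 4's range; it's byte 3 of E1 A2 99 = 0x99.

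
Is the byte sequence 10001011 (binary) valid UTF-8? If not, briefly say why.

Byte 0x8B = 10001011 has the form 10xxxxxx — a continuation byte — but there is no preceding leading byte.

invalid (continuation byte with no leading byte)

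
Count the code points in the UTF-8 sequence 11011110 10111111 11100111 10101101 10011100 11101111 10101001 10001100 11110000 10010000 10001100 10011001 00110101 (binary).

Byte at offset 0: 0xDE = 11011110 → 2-byte char (#1). Advance 2.
Byte at offset 2: 0xE7 = 11100111 → 3-byte char (#2). Advance 3.
Byte at offset 5: 0xEF = 11101111 → 3-byte char (#3). Advance 3.
Byte at offset 8: 0xF0 = 11110000 → 4-byte char (#4). Advance 4.
Byte at offset 12: 0x35 = 00110101 → 1-byte char (#5). Advance 1.
Reached end at offset 13 after 5 code points.

5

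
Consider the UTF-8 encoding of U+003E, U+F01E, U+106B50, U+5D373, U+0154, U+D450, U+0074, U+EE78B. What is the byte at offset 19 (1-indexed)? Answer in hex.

1-indexed offset 19 is 0-indexed offset 18.
U+003E → 1-byte form 3E at offsets 0–0.
U+F01E → 3-byte form EF 80 9E at offsets 1–3.
U+106B50 → 4-byte form F4 86 AD 90 at offsets 4–7.
U+5D373 → 4-byte form F1 9D 8D B3 at offsets 8–11.
U+0154 → 2-byte form C5 94 at offsets 12–13.
U+D450 → 3-byte form ED 91 90 at offsets 14–16.
U+0074 → 1-byte form 74 at offsets 17–17.
U+EE78B → 4-byte form F3 AE 9E 8B at offsets 18–21.
Offset 18 falls in char 8's range; it's byte 1 of F3 AE 9E 8B = 0xF3.

0xF3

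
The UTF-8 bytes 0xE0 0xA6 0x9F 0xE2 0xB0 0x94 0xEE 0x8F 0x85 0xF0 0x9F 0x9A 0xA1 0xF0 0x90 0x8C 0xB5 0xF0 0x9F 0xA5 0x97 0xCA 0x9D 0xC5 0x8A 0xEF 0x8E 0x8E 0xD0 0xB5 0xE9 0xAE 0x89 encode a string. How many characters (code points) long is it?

Byte at offset 0: 0xE0 = 11100000 → 3-byte char (#1). Advance 3.
Byte at offset 3: 0xE2 = 11100010 → 3-byte char (#2). Advance 3.
Byte at offset 6: 0xEE = 11101110 → 3-byte char (#3). Advance 3.
Byte at offset 9: 0xF0 = 11110000 → 4-byte char (#4). Advance 4.
Byte at offset 13: 0xF0 = 11110000 → 4-byte char (#5). Advance 4.
Byte at offset 17: 0xF0 = 11110000 → 4-byte char (#6). Advance 4.
Byte at offset 21: 0xCA = 11001010 → 2-byte char (#7). Advance 2.
Byte at offset 23: 0xC5 = 11000101 → 2-byte char (#8). Advance 2.
Byte at offset 25: 0xEF = 11101111 → 3-byte char (#9). Advance 3.
Byte at offset 28: 0xD0 = 11010000 → 2-byte char (#10). Advance 2.
Byte at offset 30: 0xE9 = 11101001 → 3-byte char (#11). Advance 3.
Reached end at offset 33 after 11 code points.

11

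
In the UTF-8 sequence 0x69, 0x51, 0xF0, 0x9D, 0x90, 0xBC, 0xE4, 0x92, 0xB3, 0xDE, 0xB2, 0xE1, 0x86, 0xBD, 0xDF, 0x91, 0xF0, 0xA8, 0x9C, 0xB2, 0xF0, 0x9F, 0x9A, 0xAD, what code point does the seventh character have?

U+07D1

Offset 0: leading byte 0x69 = 01101001 → 1-byte char #1 = 69.
Offset 1: leading byte 0x51 = 01010001 → 1-byte char #2 = 51.
Offset 2: leading byte 0xF0 = 11110000 → 4-byte char #3 = F0 9D 90 BC.
Offset 6: leading byte 0xE4 = 11100100 → 3-byte char #4 = E4 92 B3.
Offset 9: leading byte 0xDE = 11011110 → 2-byte char #5 = DE B2.
Offset 11: leading byte 0xE1 = 11100001 → 3-byte char #6 = E1 86 BD.
Offset 14: leading byte 0xDF = 11011111 → 2-byte char #7 = DF 91.
Leading byte 0xDF = 11011111 matches 110xxxxx → 2-byte sequence.
Byte 1: 0xDF = 11011111, payload 11111 (5 bits).
Byte 2: 0x91 = 10010001 (10xxxxxx ✓), payload 010001.
Concatenate: 11111010001 = 0x7D1 (11 bits → U+07D1).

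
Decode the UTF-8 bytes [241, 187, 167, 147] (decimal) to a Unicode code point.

Leading byte 0xF1 = 11110001 matches 11110xxx → 4-byte sequence.
Byte 1: 0xF1 = 11110001, payload 001 (3 bits).
Byte 2: 0xBB = 10111011 (10xxxxxx ✓), payload 111011.
Byte 3: 0xA7 = 10100111 (10xxxxxx ✓), payload 100111.
Byte 4: 0x93 = 10010011 (10xxxxxx ✓), payload 010011.
Concatenate: 001111011100111010011 = 0x7B9D3 (21 bits → U+7B9D3).

U+7B9D3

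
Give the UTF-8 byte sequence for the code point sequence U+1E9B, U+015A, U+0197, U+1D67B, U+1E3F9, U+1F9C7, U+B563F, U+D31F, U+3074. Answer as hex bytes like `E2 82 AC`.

U+1E9B: 3-byte form → E1 BA 9B.
U+015A: 2-byte form → C5 9A.
U+0197: 2-byte form → C6 97.
U+1D67B: 4-byte form → F0 9D 99 BB.
U+1E3F9: 4-byte form → F0 9E 8F B9.
U+1F9C7: 4-byte form → F0 9F A7 87.
U+B563F: 4-byte form → F2 B5 98 BF.
U+D31F: 3-byte form → ED 8C 9F.
U+3074: 3-byte form → E3 81 B4.
Concatenated (29 bytes): E1 BA 9B C5 9A C6 97 F0 9D 99 BB F0 9E 8F B9 F0 9F A7 87 F2 B5 98 BF ED 8C 9F E3 81 B4.

E1 BA 9B C5 9A C6 97 F0 9D 99 BB F0 9E 8F B9 F0 9F A7 87 F2 B5 98 BF ED 8C 9F E3 81 B4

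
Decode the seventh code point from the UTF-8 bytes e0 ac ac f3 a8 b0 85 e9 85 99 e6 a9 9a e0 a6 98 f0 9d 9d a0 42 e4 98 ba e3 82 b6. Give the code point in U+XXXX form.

Offset 0: leading byte 0xE0 = 11100000 → 3-byte char #1 = E0 AC AC.
Offset 3: leading byte 0xF3 = 11110011 → 4-byte char #2 = F3 A8 B0 85.
Offset 7: leading byte 0xE9 = 11101001 → 3-byte char #3 = E9 85 99.
Offset 10: leading byte 0xE6 = 11100110 → 3-byte char #4 = E6 A9 9A.
Offset 13: leading byte 0xE0 = 11100000 → 3-byte char #5 = E0 A6 98.
Offset 16: leading byte 0xF0 = 11110000 → 4-byte char #6 = F0 9D 9D A0.
Offset 20: leading byte 0x42 = 01000010 → 1-byte char #7 = 42.
Leading byte 0x42 = 01000010 matches 0xxxxxxx → 1-byte sequence.
Byte 1: 0x42 = 01000010, payload 1000010 (7 bits).
Concatenate: 1000010 = 0x42 (7 bits → U+0042).

U+0042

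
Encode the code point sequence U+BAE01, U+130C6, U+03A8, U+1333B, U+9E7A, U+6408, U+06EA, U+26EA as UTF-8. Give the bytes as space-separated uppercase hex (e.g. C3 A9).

F2 BA B8 81 F0 93 83 86 CE A8 F0 93 8C BB E9 B9 BA E6 90 88 DB AA E2 9B AA

U+BAE01: 4-byte form → F2 BA B8 81.
U+130C6: 4-byte form → F0 93 83 86.
U+03A8: 2-byte form → CE A8.
U+1333B: 4-byte form → F0 93 8C BB.
U+9E7A: 3-byte form → E9 B9 BA.
U+6408: 3-byte form → E6 90 88.
U+06EA: 2-byte form → DB AA.
U+26EA: 3-byte form → E2 9B AA.
Concatenated (25 bytes): F2 BA B8 81 F0 93 83 86 CE A8 F0 93 8C BB E9 B9 BA E6 90 88 DB AA E2 9B AA.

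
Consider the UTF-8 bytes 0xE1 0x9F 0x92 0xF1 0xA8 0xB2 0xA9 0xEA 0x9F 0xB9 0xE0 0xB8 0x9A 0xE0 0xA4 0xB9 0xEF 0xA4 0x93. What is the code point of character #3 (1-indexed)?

U+A7F9

Offset 0: leading byte 0xE1 = 11100001 → 3-byte char #1 = E1 9F 92.
Offset 3: leading byte 0xF1 = 11110001 → 4-byte char #2 = F1 A8 B2 A9.
Offset 7: leading byte 0xEA = 11101010 → 3-byte char #3 = EA 9F B9.
Leading byte 0xEA = 11101010 matches 1110xxxx → 3-byte sequence.
Byte 1: 0xEA = 11101010, payload 1010 (4 bits).
Byte 2: 0x9F = 10011111 (10xxxxxx ✓), payload 011111.
Byte 3: 0xB9 = 10111001 (10xxxxxx ✓), payload 111001.
Concatenate: 1010011111111001 = 0xA7F9 (16 bits → U+A7F9).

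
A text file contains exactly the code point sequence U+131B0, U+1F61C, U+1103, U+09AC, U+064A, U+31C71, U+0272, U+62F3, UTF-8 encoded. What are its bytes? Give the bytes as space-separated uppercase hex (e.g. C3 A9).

U+131B0: 4-byte form → F0 93 86 B0.
U+1F61C: 4-byte form → F0 9F 98 9C.
U+1103: 3-byte form → E1 84 83.
U+09AC: 3-byte form → E0 A6 AC.
U+064A: 2-byte form → D9 8A.
U+31C71: 4-byte form → F0 B1 B1 B1.
U+0272: 2-byte form → C9 B2.
U+62F3: 3-byte form → E6 8B B3.
Concatenated (25 bytes): F0 93 86 B0 F0 9F 98 9C E1 84 83 E0 A6 AC D9 8A F0 B1 B1 B1 C9 B2 E6 8B B3.

F0 93 86 B0 F0 9F 98 9C E1 84 83 E0 A6 AC D9 8A F0 B1 B1 B1 C9 B2 E6 8B B3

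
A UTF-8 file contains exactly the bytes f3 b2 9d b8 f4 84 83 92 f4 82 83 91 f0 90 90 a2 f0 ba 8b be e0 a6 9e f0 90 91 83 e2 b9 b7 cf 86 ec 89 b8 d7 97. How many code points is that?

11

Byte at offset 0: 0xF3 = 11110011 → 4-byte char (#1). Advance 4.
Byte at offset 4: 0xF4 = 11110100 → 4-byte char (#2). Advance 4.
Byte at offset 8: 0xF4 = 11110100 → 4-byte char (#3). Advance 4.
Byte at offset 12: 0xF0 = 11110000 → 4-byte char (#4). Advance 4.
Byte at offset 16: 0xF0 = 11110000 → 4-byte char (#5). Advance 4.
Byte at offset 20: 0xE0 = 11100000 → 3-byte char (#6). Advance 3.
Byte at offset 23: 0xF0 = 11110000 → 4-byte char (#7). Advance 4.
Byte at offset 27: 0xE2 = 11100010 → 3-byte char (#8). Advance 3.
Byte at offset 30: 0xCF = 11001111 → 2-byte char (#9). Advance 2.
Byte at offset 32: 0xEC = 11101100 → 3-byte char (#10). Advance 3.
Byte at offset 35: 0xD7 = 11010111 → 2-byte char (#11). Advance 2.
Reached end at offset 37 after 11 code points.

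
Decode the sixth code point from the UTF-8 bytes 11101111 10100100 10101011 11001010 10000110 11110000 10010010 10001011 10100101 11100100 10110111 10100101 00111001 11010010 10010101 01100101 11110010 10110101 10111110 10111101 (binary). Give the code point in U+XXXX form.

Offset 0: leading byte 0xEF = 11101111 → 3-byte char #1 = EF A4 AB.
Offset 3: leading byte 0xCA = 11001010 → 2-byte char #2 = CA 86.
Offset 5: leading byte 0xF0 = 11110000 → 4-byte char #3 = F0 92 8B A5.
Offset 9: leading byte 0xE4 = 11100100 → 3-byte char #4 = E4 B7 A5.
Offset 12: leading byte 0x39 = 00111001 → 1-byte char #5 = 39.
Offset 13: leading byte 0xD2 = 11010010 → 2-byte char #6 = D2 95.
Leading byte 0xD2 = 11010010 matches 110xxxxx → 2-byte sequence.
Byte 1: 0xD2 = 11010010, payload 10010 (5 bits).
Byte 2: 0x95 = 10010101 (10xxxxxx ✓), payload 010101.
Concatenate: 10010010101 = 0x495 (11 bits → U+0495).

U+0495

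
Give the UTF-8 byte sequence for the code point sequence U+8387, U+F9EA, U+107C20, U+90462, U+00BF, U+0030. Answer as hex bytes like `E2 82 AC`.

E8 8E 87 EF A7 AA F4 87 B0 A0 F2 90 91 A2 C2 BF 30

U+8387: 3-byte form → E8 8E 87.
U+F9EA: 3-byte form → EF A7 AA.
U+107C20: 4-byte form → F4 87 B0 A0.
U+90462: 4-byte form → F2 90 91 A2.
U+00BF: 2-byte form → C2 BF.
U+0030: 1-byte form → 30.
Concatenated (17 bytes): E8 8E 87 EF A7 AA F4 87 B0 A0 F2 90 91 A2 C2 BF 30.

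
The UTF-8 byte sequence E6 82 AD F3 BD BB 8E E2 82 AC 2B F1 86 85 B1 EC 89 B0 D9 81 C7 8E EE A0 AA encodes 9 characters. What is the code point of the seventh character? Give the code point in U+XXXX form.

U+0641

Offset 0: leading byte 0xE6 = 11100110 → 3-byte char #1 = E6 82 AD.
Offset 3: leading byte 0xF3 = 11110011 → 4-byte char #2 = F3 BD BB 8E.
Offset 7: leading byte 0xE2 = 11100010 → 3-byte char #3 = E2 82 AC.
Offset 10: leading byte 0x2B = 00101011 → 1-byte char #4 = 2B.
Offset 11: leading byte 0xF1 = 11110001 → 4-byte char #5 = F1 86 85 B1.
Offset 15: leading byte 0xEC = 11101100 → 3-byte char #6 = EC 89 B0.
Offset 18: leading byte 0xD9 = 11011001 → 2-byte char #7 = D9 81.
Leading byte 0xD9 = 11011001 matches 110xxxxx → 2-byte sequence.
Byte 1: 0xD9 = 11011001, payload 11001 (5 bits).
Byte 2: 0x81 = 10000001 (10xxxxxx ✓), payload 000001.
Concatenate: 11001000001 = 0x641 (11 bits → U+0641).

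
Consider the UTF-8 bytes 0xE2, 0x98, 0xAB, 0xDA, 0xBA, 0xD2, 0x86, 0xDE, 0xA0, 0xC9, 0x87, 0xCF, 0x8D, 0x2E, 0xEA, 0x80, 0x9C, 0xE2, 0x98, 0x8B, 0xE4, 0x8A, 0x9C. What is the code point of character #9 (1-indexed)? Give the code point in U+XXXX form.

U+260B

Offset 0: leading byte 0xE2 = 11100010 → 3-byte char #1 = E2 98 AB.
Offset 3: leading byte 0xDA = 11011010 → 2-byte char #2 = DA BA.
Offset 5: leading byte 0xD2 = 11010010 → 2-byte char #3 = D2 86.
Offset 7: leading byte 0xDE = 11011110 → 2-byte char #4 = DE A0.
Offset 9: leading byte 0xC9 = 11001001 → 2-byte char #5 = C9 87.
Offset 11: leading byte 0xCF = 11001111 → 2-byte char #6 = CF 8D.
Offset 13: leading byte 0x2E = 00101110 → 1-byte char #7 = 2E.
Offset 14: leading byte 0xEA = 11101010 → 3-byte char #8 = EA 80 9C.
Offset 17: leading byte 0xE2 = 11100010 → 3-byte char #9 = E2 98 8B.
Leading byte 0xE2 = 11100010 matches 1110xxxx → 3-byte sequence.
Byte 1: 0xE2 = 11100010, payload 0010 (4 bits).
Byte 2: 0x98 = 10011000 (10xxxxxx ✓), payload 011000.
Byte 3: 0x8B = 10001011 (10xxxxxx ✓), payload 001011.
Concatenate: 0010011000001011 = 0x260B (16 bits → U+260B).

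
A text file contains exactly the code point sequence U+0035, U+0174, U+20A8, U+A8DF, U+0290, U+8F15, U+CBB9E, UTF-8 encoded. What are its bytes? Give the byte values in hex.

U+0035: 1-byte form → 35.
U+0174: 2-byte form → C5 B4.
U+20A8: 3-byte form → E2 82 A8.
U+A8DF: 3-byte form → EA A3 9F.
U+0290: 2-byte form → CA 90.
U+8F15: 3-byte form → E8 BC 95.
U+CBB9E: 4-byte form → F3 8B AE 9E.
Concatenated (18 bytes): 35 C5 B4 E2 82 A8 EA A3 9F CA 90 E8 BC 95 F3 8B AE 9E.

35 C5 B4 E2 82 A8 EA A3 9F CA 90 E8 BC 95 F3 8B AE 9E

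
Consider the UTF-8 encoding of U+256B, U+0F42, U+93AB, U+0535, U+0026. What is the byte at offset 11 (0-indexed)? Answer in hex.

U+256B → 3-byte form E2 95 AB at offsets 0–2.
U+0F42 → 3-byte form E0 BD 82 at offsets 3–5.
U+93AB → 3-byte form E9 8E AB at offsets 6–8.
U+0535 → 2-byte form D4 B5 at offsets 9–10.
U+0026 → 1-byte form 26 at offsets 11–11.
Offset 11 falls in char 5's range; it's byte 1 of 26 = 0x26.

0x26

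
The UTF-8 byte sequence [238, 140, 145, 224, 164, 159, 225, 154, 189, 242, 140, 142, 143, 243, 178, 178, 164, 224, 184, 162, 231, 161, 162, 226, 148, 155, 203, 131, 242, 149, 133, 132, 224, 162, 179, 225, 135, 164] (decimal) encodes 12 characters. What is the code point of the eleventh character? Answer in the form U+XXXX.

U+08B3

Offset 0: leading byte 0xEE = 11101110 → 3-byte char #1 = EE 8C 91.
Offset 3: leading byte 0xE0 = 11100000 → 3-byte char #2 = E0 A4 9F.
Offset 6: leading byte 0xE1 = 11100001 → 3-byte char #3 = E1 9A BD.
Offset 9: leading byte 0xF2 = 11110010 → 4-byte char #4 = F2 8C 8E 8F.
Offset 13: leading byte 0xF3 = 11110011 → 4-byte char #5 = F3 B2 B2 A4.
Offset 17: leading byte 0xE0 = 11100000 → 3-byte char #6 = E0 B8 A2.
Offset 20: leading byte 0xE7 = 11100111 → 3-byte char #7 = E7 A1 A2.
Offset 23: leading byte 0xE2 = 11100010 → 3-byte char #8 = E2 94 9B.
Offset 26: leading byte 0xCB = 11001011 → 2-byte char #9 = CB 83.
Offset 28: leading byte 0xF2 = 11110010 → 4-byte char #10 = F2 95 85 84.
Offset 32: leading byte 0xE0 = 11100000 → 3-byte char #11 = E0 A2 B3.
Leading byte 0xE0 = 11100000 matches 1110xxxx → 3-byte sequence.
Byte 1: 0xE0 = 11100000, payload 0000 (4 bits).
Byte 2: 0xA2 = 10100010 (10xxxxxx ✓), payload 100010.
Byte 3: 0xB3 = 10110011 (10xxxxxx ✓), payload 110011.
Concatenate: 0000100010110011 = 0x8B3 (16 bits → U+08B3).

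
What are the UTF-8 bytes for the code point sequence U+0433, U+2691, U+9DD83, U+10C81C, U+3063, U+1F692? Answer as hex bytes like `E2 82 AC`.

U+0433: 2-byte form → D0 B3.
U+2691: 3-byte form → E2 9A 91.
U+9DD83: 4-byte form → F2 9D B6 83.
U+10C81C: 4-byte form → F4 8C A0 9C.
U+3063: 3-byte form → E3 81 A3.
U+1F692: 4-byte form → F0 9F 9A 92.
Concatenated (20 bytes): D0 B3 E2 9A 91 F2 9D B6 83 F4 8C A0 9C E3 81 A3 F0 9F 9A 92.

D0 B3 E2 9A 91 F2 9D B6 83 F4 8C A0 9C E3 81 A3 F0 9F 9A 92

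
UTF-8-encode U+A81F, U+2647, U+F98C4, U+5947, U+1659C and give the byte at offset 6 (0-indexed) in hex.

0xF3

U+A81F → 3-byte form EA A0 9F at offsets 0–2.
U+2647 → 3-byte form E2 99 87 at offsets 3–5.
U+F98C4 → 4-byte form F3 B9 A3 84 at offsets 6–9.
Offset 6 falls in char 3's range; it's byte 1 of F3 B9 A3 84 = 0xF3.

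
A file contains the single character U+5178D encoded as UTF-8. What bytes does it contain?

U+5178D = 0x5178D = 333709 decimal. In range U+10000–U+10FFFF → 4-byte form: 11110xxx 10xxxxxx 10xxxxxx 10xxxxxx.
Binary (21 bits): 001010001011110001101.
Split 3+6+6+6: 001 | 010001 | 011110 | 001101.
Byte 1: 11110001 = 0xF1.
Byte 2: 10010001 = 0x91.
Byte 3: 10011110 = 0x9E.
Byte 4: 10001101 = 0x8D.

F1 91 9E 8D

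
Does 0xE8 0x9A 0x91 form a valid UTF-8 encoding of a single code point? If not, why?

Leading byte 0xE8 = 11101000 → 3-byte form.
Continuation bytes 0x9A=10011010, 0x91=10010001 all match 10xxxxxx.
Decoded value 0x8691 is ≥ 0x800 (shortest form) and not a surrogate.

valid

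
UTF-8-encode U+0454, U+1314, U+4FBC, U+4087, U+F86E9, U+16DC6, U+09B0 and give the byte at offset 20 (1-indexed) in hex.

1-indexed offset 20 is 0-indexed offset 19.
U+0454 → 2-byte form D1 94 at offsets 0–1.
U+1314 → 3-byte form E1 8C 94 at offsets 2–4.
U+4FBC → 3-byte form E4 BE BC at offsets 5–7.
U+4087 → 3-byte form E4 82 87 at offsets 8–10.
U+F86E9 → 4-byte form F3 B8 9B A9 at offsets 11–14.
U+16DC6 → 4-byte form F0 96 B7 86 at offsets 15–18.
U+09B0 → 3-byte form E0 A6 B0 at offsets 19–21.
Offset 19 falls in char 7's range; it's byte 1 of E0 A6 B0 = 0xE0.

0xE0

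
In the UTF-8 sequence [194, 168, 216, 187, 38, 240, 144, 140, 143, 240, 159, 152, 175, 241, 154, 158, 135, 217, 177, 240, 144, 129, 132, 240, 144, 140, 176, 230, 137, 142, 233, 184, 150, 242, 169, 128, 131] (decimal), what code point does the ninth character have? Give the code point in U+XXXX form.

Offset 0: leading byte 0xC2 = 11000010 → 2-byte char #1 = C2 A8.
Offset 2: leading byte 0xD8 = 11011000 → 2-byte char #2 = D8 BB.
Offset 4: leading byte 0x26 = 00100110 → 1-byte char #3 = 26.
Offset 5: leading byte 0xF0 = 11110000 → 4-byte char #4 = F0 90 8C 8F.
Offset 9: leading byte 0xF0 = 11110000 → 4-byte char #5 = F0 9F 98 AF.
Offset 13: leading byte 0xF1 = 11110001 → 4-byte char #6 = F1 9A 9E 87.
Offset 17: leading byte 0xD9 = 11011001 → 2-byte char #7 = D9 B1.
Offset 19: leading byte 0xF0 = 11110000 → 4-byte char #8 = F0 90 81 84.
Offset 23: leading byte 0xF0 = 11110000 → 4-byte char #9 = F0 90 8C B0.
Leading byte 0xF0 = 11110000 matches 11110xxx → 4-byte sequence.
Byte 1: 0xF0 = 11110000, payload 000 (3 bits).
Byte 2: 0x90 = 10010000 (10xxxxxx ✓), payload 010000.
Byte 3: 0x8C = 10001100 (10xxxxxx ✓), payload 001100.
Byte 4: 0xB0 = 10110000 (10xxxxxx ✓), payload 110000.
Concatenate: 000010000001100110000 = 0x10330 (21 bits → U+10330).

U+10330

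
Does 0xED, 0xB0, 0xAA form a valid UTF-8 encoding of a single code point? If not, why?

Structurally a 3-byte sequence; payload = 0xDC2A.
But 0xDC2A is in U+D800–U+DFFF, the surrogate range. Surrogates are not Unicode scalar values and are forbidden in UTF-8.

invalid (encodes a surrogate (U+D800–U+DFFF))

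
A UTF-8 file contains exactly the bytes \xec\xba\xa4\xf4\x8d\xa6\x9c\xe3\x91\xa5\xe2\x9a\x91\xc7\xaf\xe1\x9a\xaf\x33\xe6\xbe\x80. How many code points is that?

8

Byte at offset 0: 0xEC = 11101100 → 3-byte char (#1). Advance 3.
Byte at offset 3: 0xF4 = 11110100 → 4-byte char (#2). Advance 4.
Byte at offset 7: 0xE3 = 11100011 → 3-byte char (#3). Advance 3.
Byte at offset 10: 0xE2 = 11100010 → 3-byte char (#4). Advance 3.
Byte at offset 13: 0xC7 = 11000111 → 2-byte char (#5). Advance 2.
Byte at offset 15: 0xE1 = 11100001 → 3-byte char (#6). Advance 3.
Byte at offset 18: 0x33 = 00110011 → 1-byte char (#7). Advance 1.
Byte at offset 19: 0xE6 = 11100110 → 3-byte char (#8). Advance 3.
Reached end at offset 22 after 8 code points.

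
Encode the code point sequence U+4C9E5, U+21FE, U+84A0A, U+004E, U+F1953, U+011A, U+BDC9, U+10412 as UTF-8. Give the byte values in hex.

U+4C9E5: 4-byte form → F1 8C A7 A5.
U+21FE: 3-byte form → E2 87 BE.
U+84A0A: 4-byte form → F2 84 A8 8A.
U+004E: 1-byte form → 4E.
U+F1953: 4-byte form → F3 B1 A5 93.
U+011A: 2-byte form → C4 9A.
U+BDC9: 3-byte form → EB B7 89.
U+10412: 4-byte form → F0 90 90 92.
Concatenated (25 bytes): F1 8C A7 A5 E2 87 BE F2 84 A8 8A 4E F3 B1 A5 93 C4 9A EB B7 89 F0 90 90 92.

F1 8C A7 A5 E2 87 BE F2 84 A8 8A 4E F3 B1 A5 93 C4 9A EB B7 89 F0 90 90 92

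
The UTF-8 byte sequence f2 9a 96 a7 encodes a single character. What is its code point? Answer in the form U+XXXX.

Leading byte 0xF2 = 11110010 matches 11110xxx → 4-byte sequence.
Byte 1: 0xF2 = 11110010, payload 010 (3 bits).
Byte 2: 0x9A = 10011010 (10xxxxxx ✓), payload 011010.
Byte 3: 0x96 = 10010110 (10xxxxxx ✓), payload 010110.
Byte 4: 0xA7 = 10100111 (10xxxxxx ✓), payload 100111.
Concatenate: 010011010010110100111 = 0x9A5A7 (21 bits → U+9A5A7).

U+9A5A7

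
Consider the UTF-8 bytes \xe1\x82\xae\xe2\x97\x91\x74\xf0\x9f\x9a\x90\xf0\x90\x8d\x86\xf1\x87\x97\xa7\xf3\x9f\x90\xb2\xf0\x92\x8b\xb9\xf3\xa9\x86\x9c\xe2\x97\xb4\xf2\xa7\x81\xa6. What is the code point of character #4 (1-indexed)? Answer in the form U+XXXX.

U+1F690

Offset 0: leading byte 0xE1 = 11100001 → 3-byte char #1 = E1 82 AE.
Offset 3: leading byte 0xE2 = 11100010 → 3-byte char #2 = E2 97 91.
Offset 6: leading byte 0x74 = 01110100 → 1-byte char #3 = 74.
Offset 7: leading byte 0xF0 = 11110000 → 4-byte char #4 = F0 9F 9A 90.
Leading byte 0xF0 = 11110000 matches 11110xxx → 4-byte sequence.
Byte 1: 0xF0 = 11110000, payload 000 (3 bits).
Byte 2: 0x9F = 10011111 (10xxxxxx ✓), payload 011111.
Byte 3: 0x9A = 10011010 (10xxxxxx ✓), payload 011010.
Byte 4: 0x90 = 10010000 (10xxxxxx ✓), payload 010000.
Concatenate: 000011111011010010000 = 0x1F690 (21 bits → U+1F690).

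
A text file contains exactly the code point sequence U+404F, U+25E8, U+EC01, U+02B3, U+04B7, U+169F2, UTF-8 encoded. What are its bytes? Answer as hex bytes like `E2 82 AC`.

U+404F: 3-byte form → E4 81 8F.
U+25E8: 3-byte form → E2 97 A8.
U+EC01: 3-byte form → EE B0 81.
U+02B3: 2-byte form → CA B3.
U+04B7: 2-byte form → D2 B7.
U+169F2: 4-byte form → F0 96 A7 B2.
Concatenated (17 bytes): E4 81 8F E2 97 A8 EE B0 81 CA B3 D2 B7 F0 96 A7 B2.

E4 81 8F E2 97 A8 EE B0 81 CA B3 D2 B7 F0 96 A7 B2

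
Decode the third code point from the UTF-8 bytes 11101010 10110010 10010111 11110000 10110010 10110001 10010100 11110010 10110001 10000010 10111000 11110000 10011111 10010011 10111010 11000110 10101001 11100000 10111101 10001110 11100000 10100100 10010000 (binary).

Offset 0: leading byte 0xEA = 11101010 → 3-byte char #1 = EA B2 97.
Offset 3: leading byte 0xF0 = 11110000 → 4-byte char #2 = F0 B2 B1 94.
Offset 7: leading byte 0xF2 = 11110010 → 4-byte char #3 = F2 B1 82 B8.
Leading byte 0xF2 = 11110010 matches 11110xxx → 4-byte sequence.
Byte 1: 0xF2 = 11110010, payload 010 (3 bits).
Byte 2: 0xB1 = 10110001 (10xxxxxx ✓), payload 110001.
Byte 3: 0x82 = 10000010 (10xxxxxx ✓), payload 000010.
Byte 4: 0xB8 = 10111000 (10xxxxxx ✓), payload 111000.
Concatenate: 010110001000010111000 = 0xB10B8 (21 bits → U+B10B8).

U+B10B8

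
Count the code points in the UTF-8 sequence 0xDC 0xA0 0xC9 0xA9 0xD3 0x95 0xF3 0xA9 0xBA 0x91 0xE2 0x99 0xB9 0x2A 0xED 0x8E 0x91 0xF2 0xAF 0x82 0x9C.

8

Byte at offset 0: 0xDC = 11011100 → 2-byte char (#1). Advance 2.
Byte at offset 2: 0xC9 = 11001001 → 2-byte char (#2). Advance 2.
Byte at offset 4: 0xD3 = 11010011 → 2-byte char (#3). Advance 2.
Byte at offset 6: 0xF3 = 11110011 → 4-byte char (#4). Advance 4.
Byte at offset 10: 0xE2 = 11100010 → 3-byte char (#5). Advance 3.
Byte at offset 13: 0x2A = 00101010 → 1-byte char (#6). Advance 1.
Byte at offset 14: 0xED = 11101101 → 3-byte char (#7). Advance 3.
Byte at offset 17: 0xF2 = 11110010 → 4-byte char (#8). Advance 4.
Reached end at offset 21 after 8 code points.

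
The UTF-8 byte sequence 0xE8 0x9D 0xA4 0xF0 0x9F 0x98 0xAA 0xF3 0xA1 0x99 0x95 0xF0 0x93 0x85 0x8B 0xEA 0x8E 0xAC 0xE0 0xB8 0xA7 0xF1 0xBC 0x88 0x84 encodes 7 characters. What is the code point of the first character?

Offset 0: leading byte 0xE8 = 11101000 → 3-byte char #1 = E8 9D A4.
Leading byte 0xE8 = 11101000 matches 1110xxxx → 3-byte sequence.
Byte 1: 0xE8 = 11101000, payload 1000 (4 bits).
Byte 2: 0x9D = 10011101 (10xxxxxx ✓), payload 011101.
Byte 3: 0xA4 = 10100100 (10xxxxxx ✓), payload 100100.
Concatenate: 1000011101100100 = 0x8764 (16 bits → U+8764).

U+8764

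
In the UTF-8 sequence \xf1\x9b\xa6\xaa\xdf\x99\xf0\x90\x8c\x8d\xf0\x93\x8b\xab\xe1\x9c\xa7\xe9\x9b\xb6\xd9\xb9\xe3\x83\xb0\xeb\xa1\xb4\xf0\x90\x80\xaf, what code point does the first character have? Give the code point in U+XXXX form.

Offset 0: leading byte 0xF1 = 11110001 → 4-byte char #1 = F1 9B A6 AA.
Leading byte 0xF1 = 11110001 matches 11110xxx → 4-byte sequence.
Byte 1: 0xF1 = 11110001, payload 001 (3 bits).
Byte 2: 0x9B = 10011011 (10xxxxxx ✓), payload 011011.
Byte 3: 0xA6 = 10100110 (10xxxxxx ✓), payload 100110.
Byte 4: 0xAA = 10101010 (10xxxxxx ✓), payload 101010.
Concatenate: 001011011100110101010 = 0x5B9AA (21 bits → U+5B9AA).

U+5B9AA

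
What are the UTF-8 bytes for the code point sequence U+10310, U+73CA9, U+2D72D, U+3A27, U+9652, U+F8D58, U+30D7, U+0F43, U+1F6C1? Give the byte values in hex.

U+10310: 4-byte form → F0 90 8C 90.
U+73CA9: 4-byte form → F1 B3 B2 A9.
U+2D72D: 4-byte form → F0 AD 9C AD.
U+3A27: 3-byte form → E3 A8 A7.
U+9652: 3-byte form → E9 99 92.
U+F8D58: 4-byte form → F3 B8 B5 98.
U+30D7: 3-byte form → E3 83 97.
U+0F43: 3-byte form → E0 BD 83.
U+1F6C1: 4-byte form → F0 9F 9B 81.
Concatenated (32 bytes): F0 90 8C 90 F1 B3 B2 A9 F0 AD 9C AD E3 A8 A7 E9 99 92 F3 B8 B5 98 E3 83 97 E0 BD 83 F0 9F 9B 81.

F0 90 8C 90 F1 B3 B2 A9 F0 AD 9C AD E3 A8 A7 E9 99 92 F3 B8 B5 98 E3 83 97 E0 BD 83 F0 9F 9B 81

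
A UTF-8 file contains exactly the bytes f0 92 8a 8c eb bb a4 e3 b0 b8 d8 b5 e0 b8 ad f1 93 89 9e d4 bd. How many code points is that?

7

Byte at offset 0: 0xF0 = 11110000 → 4-byte char (#1). Advance 4.
Byte at offset 4: 0xEB = 11101011 → 3-byte char (#2). Advance 3.
Byte at offset 7: 0xE3 = 11100011 → 3-byte char (#3). Advance 3.
Byte at offset 10: 0xD8 = 11011000 → 2-byte char (#4). Advance 2.
Byte at offset 12: 0xE0 = 11100000 → 3-byte char (#5). Advance 3.
Byte at offset 15: 0xF1 = 11110001 → 4-byte char (#6). Advance 4.
Byte at offset 19: 0xD4 = 11010100 → 2-byte char (#7). Advance 2.
Reached end at offset 21 after 7 code points.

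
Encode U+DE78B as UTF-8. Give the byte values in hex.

F3 9E 9E 8B

U+DE78B = 0xDE78B = 911243 decimal. In range U+10000–U+10FFFF → 4-byte form: 11110xxx 10xxxxxx 10xxxxxx 10xxxxxx.
Binary (21 bits): 011011110011110001011.
Split 3+6+6+6: 011 | 011110 | 011110 | 001011.
Byte 1: 11110011 = 0xF3.
Byte 2: 10011110 = 0x9E.
Byte 3: 10011110 = 0x9E.
Byte 4: 10001011 = 0x8B.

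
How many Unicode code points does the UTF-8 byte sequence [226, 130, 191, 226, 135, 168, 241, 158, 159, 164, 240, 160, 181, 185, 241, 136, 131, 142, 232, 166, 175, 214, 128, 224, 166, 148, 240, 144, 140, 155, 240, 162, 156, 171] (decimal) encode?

10

Byte at offset 0: 0xE2 = 11100010 → 3-byte char (#1). Advance 3.
Byte at offset 3: 0xE2 = 11100010 → 3-byte char (#2). Advance 3.
Byte at offset 6: 0xF1 = 11110001 → 4-byte char (#3). Advance 4.
Byte at offset 10: 0xF0 = 11110000 → 4-byte char (#4). Advance 4.
Byte at offset 14: 0xF1 = 11110001 → 4-byte char (#5). Advance 4.
Byte at offset 18: 0xE8 = 11101000 → 3-byte char (#6). Advance 3.
Byte at offset 21: 0xD6 = 11010110 → 2-byte char (#7). Advance 2.
Byte at offset 23: 0xE0 = 11100000 → 3-byte char (#8). Advance 3.
Byte at offset 26: 0xF0 = 11110000 → 4-byte char (#9). Advance 4.
Byte at offset 30: 0xF0 = 11110000 → 4-byte char (#10). Advance 4.
Reached end at offset 34 after 10 code points.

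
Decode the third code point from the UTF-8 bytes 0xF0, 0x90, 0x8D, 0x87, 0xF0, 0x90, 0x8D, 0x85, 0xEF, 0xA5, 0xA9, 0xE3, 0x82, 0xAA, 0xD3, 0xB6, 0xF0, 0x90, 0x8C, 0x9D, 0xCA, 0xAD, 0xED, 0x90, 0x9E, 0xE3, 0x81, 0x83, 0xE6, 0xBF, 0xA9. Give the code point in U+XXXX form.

Offset 0: leading byte 0xF0 = 11110000 → 4-byte char #1 = F0 90 8D 87.
Offset 4: leading byte 0xF0 = 11110000 → 4-byte char #2 = F0 90 8D 85.
Offset 8: leading byte 0xEF = 11101111 → 3-byte char #3 = EF A5 A9.
Leading byte 0xEF = 11101111 matches 1110xxxx → 3-byte sequence.
Byte 1: 0xEF = 11101111, payload 1111 (4 bits).
Byte 2: 0xA5 = 10100101 (10xxxxxx ✓), payload 100101.
Byte 3: 0xA9 = 10101001 (10xxxxxx ✓), payload 101001.
Concatenate: 1111100101101001 = 0xF969 (16 bits → U+F969).

U+F969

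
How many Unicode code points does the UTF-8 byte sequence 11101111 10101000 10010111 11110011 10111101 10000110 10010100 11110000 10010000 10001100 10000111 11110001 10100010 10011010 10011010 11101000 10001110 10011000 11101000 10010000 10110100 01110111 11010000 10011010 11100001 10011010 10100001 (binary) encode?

Byte at offset 0: 0xEF = 11101111 → 3-byte char (#1). Advance 3.
Byte at offset 3: 0xF3 = 11110011 → 4-byte char (#2). Advance 4.
Byte at offset 7: 0xF0 = 11110000 → 4-byte char (#3). Advance 4.
Byte at offset 11: 0xF1 = 11110001 → 4-byte char (#4). Advance 4.
Byte at offset 15: 0xE8 = 11101000 → 3-byte char (#5). Advance 3.
Byte at offset 18: 0xE8 = 11101000 → 3-byte char (#6). Advance 3.
Byte at offset 21: 0x77 = 01110111 → 1-byte char (#7). Advance 1.
Byte at offset 22: 0xD0 = 11010000 → 2-byte char (#8). Advance 2.
Byte at offset 24: 0xE1 = 11100001 → 3-byte char (#9). Advance 3.
Reached end at offset 27 after 9 code points.

9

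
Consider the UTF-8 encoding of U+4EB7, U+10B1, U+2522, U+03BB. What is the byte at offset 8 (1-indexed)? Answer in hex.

0x94

1-indexed offset 8 is 0-indexed offset 7.
U+4EB7 → 3-byte form E4 BA B7 at offsets 0–2.
U+10B1 → 3-byte form E1 82 B1 at offsets 3–5.
U+2522 → 3-byte form E2 94 A2 at offsets 6–8.
Offset 7 falls in char 3's range; it's byte 2 of E2 94 A2 = 0x94.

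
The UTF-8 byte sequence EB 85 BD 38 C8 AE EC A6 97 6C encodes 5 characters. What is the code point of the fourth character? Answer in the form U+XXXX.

Offset 0: leading byte 0xEB = 11101011 → 3-byte char #1 = EB 85 BD.
Offset 3: leading byte 0x38 = 00111000 → 1-byte char #2 = 38.
Offset 4: leading byte 0xC8 = 11001000 → 2-byte char #3 = C8 AE.
Offset 6: leading byte 0xEC = 11101100 → 3-byte char #4 = EC A6 97.
Leading byte 0xEC = 11101100 matches 1110xxxx → 3-byte sequence.
Byte 1: 0xEC = 11101100, payload 1100 (4 bits).
Byte 2: 0xA6 = 10100110 (10xxxxxx ✓), payload 100110.
Byte 3: 0x97 = 10010111 (10xxxxxx ✓), payload 010111.
Concatenate: 1100100110010111 = 0xC997 (16 bits → U+C997).

U+C997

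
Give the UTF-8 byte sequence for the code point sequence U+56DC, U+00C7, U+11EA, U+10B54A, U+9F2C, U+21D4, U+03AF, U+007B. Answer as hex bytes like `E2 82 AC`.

U+56DC: 3-byte form → E5 9B 9C.
U+00C7: 2-byte form → C3 87.
U+11EA: 3-byte form → E1 87 AA.
U+10B54A: 4-byte form → F4 8B 95 8A.
U+9F2C: 3-byte form → E9 BC AC.
U+21D4: 3-byte form → E2 87 94.
U+03AF: 2-byte form → CE AF.
U+007B: 1-byte form → 7B.
Concatenated (21 bytes): E5 9B 9C C3 87 E1 87 AA F4 8B 95 8A E9 BC AC E2 87 94 CE AF 7B.

E5 9B 9C C3 87 E1 87 AA F4 8B 95 8A E9 BC AC E2 87 94 CE AF 7B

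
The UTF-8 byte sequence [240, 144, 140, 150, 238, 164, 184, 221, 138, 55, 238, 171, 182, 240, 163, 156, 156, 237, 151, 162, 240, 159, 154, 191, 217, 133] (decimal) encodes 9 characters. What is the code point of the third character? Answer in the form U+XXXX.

Offset 0: leading byte 0xF0 = 11110000 → 4-byte char #1 = F0 90 8C 96.
Offset 4: leading byte 0xEE = 11101110 → 3-byte char #2 = EE A4 B8.
Offset 7: leading byte 0xDD = 11011101 → 2-byte char #3 = DD 8A.
Leading byte 0xDD = 11011101 matches 110xxxxx → 2-byte sequence.
Byte 1: 0xDD = 11011101, payload 11101 (5 bits).
Byte 2: 0x8A = 10001010 (10xxxxxx ✓), payload 001010.
Concatenate: 11101001010 = 0x74A (11 bits → U+074A).

U+074A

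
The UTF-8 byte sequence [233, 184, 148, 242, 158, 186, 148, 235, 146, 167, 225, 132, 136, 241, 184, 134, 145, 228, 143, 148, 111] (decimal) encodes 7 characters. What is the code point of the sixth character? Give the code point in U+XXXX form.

Offset 0: leading byte 0xE9 = 11101001 → 3-byte char #1 = E9 B8 94.
Offset 3: leading byte 0xF2 = 11110010 → 4-byte char #2 = F2 9E BA 94.
Offset 7: leading byte 0xEB = 11101011 → 3-byte char #3 = EB 92 A7.
Offset 10: leading byte 0xE1 = 11100001 → 3-byte char #4 = E1 84 88.
Offset 13: leading byte 0xF1 = 11110001 → 4-byte char #5 = F1 B8 86 91.
Offset 17: leading byte 0xE4 = 11100100 → 3-byte char #6 = E4 8F 94.
Leading byte 0xE4 = 11100100 matches 1110xxxx → 3-byte sequence.
Byte 1: 0xE4 = 11100100, payload 0100 (4 bits).
Byte 2: 0x8F = 10001111 (10xxxxxx ✓), payload 001111.
Byte 3: 0x94 = 10010100 (10xxxxxx ✓), payload 010100.
Concatenate: 0100001111010100 = 0x43D4 (16 bits → U+43D4).

U+43D4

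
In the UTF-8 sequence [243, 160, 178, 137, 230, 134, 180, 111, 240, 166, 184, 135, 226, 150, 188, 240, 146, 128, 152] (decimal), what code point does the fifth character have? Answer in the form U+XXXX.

U+25BC

Offset 0: leading byte 0xF3 = 11110011 → 4-byte char #1 = F3 A0 B2 89.
Offset 4: leading byte 0xE6 = 11100110 → 3-byte char #2 = E6 86 B4.
Offset 7: leading byte 0x6F = 01101111 → 1-byte char #3 = 6F.
Offset 8: leading byte 0xF0 = 11110000 → 4-byte char #4 = F0 A6 B8 87.
Offset 12: leading byte 0xE2 = 11100010 → 3-byte char #5 = E2 96 BC.
Leading byte 0xE2 = 11100010 matches 1110xxxx → 3-byte sequence.
Byte 1: 0xE2 = 11100010, payload 0010 (4 bits).
Byte 2: 0x96 = 10010110 (10xxxxxx ✓), payload 010110.
Byte 3: 0xBC = 10111100 (10xxxxxx ✓), payload 111100.
Concatenate: 0010010110111100 = 0x25BC (16 bits → U+25BC).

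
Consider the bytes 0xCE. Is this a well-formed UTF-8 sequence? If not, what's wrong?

invalid (sequence truncated)

Leading byte 0xCE = 11001110 → 2-byte form, but only 1 byte is present.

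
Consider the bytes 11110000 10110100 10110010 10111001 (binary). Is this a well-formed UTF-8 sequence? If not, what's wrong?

valid

Leading byte 0xF0 = 11110000 → 4-byte form.
Continuation bytes 0xB4=10110100, 0xB2=10110010, 0xB9=10111001 all match 10xxxxxx.
Decoded value 0x34CB9 is ≥ 0x10000 (shortest form) and not a surrogate.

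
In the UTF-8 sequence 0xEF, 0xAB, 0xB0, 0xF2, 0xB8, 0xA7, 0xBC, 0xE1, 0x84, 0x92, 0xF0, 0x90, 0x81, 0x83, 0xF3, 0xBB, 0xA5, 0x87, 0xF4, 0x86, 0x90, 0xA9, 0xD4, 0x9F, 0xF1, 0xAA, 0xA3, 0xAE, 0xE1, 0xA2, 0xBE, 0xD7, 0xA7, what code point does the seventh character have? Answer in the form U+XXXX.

Offset 0: leading byte 0xEF = 11101111 → 3-byte char #1 = EF AB B0.
Offset 3: leading byte 0xF2 = 11110010 → 4-byte char #2 = F2 B8 A7 BC.
Offset 7: leading byte 0xE1 = 11100001 → 3-byte char #3 = E1 84 92.
Offset 10: leading byte 0xF0 = 11110000 → 4-byte char #4 = F0 90 81 83.
Offset 14: leading byte 0xF3 = 11110011 → 4-byte char #5 = F3 BB A5 87.
Offset 18: leading byte 0xF4 = 11110100 → 4-byte char #6 = F4 86 90 A9.
Offset 22: leading byte 0xD4 = 11010100 → 2-byte char #7 = D4 9F.
Leading byte 0xD4 = 11010100 matches 110xxxxx → 2-byte sequence.
Byte 1: 0xD4 = 11010100, payload 10100 (5 bits).
Byte 2: 0x9F = 10011111 (10xxxxxx ✓), payload 011111.
Concatenate: 10100011111 = 0x51F (11 bits → U+051F).

U+051F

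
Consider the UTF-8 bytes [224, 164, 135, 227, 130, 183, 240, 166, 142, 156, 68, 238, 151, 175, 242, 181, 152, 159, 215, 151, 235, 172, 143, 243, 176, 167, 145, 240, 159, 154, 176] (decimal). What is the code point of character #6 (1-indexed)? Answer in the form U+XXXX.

Offset 0: leading byte 0xE0 = 11100000 → 3-byte char #1 = E0 A4 87.
Offset 3: leading byte 0xE3 = 11100011 → 3-byte char #2 = E3 82 B7.
Offset 6: leading byte 0xF0 = 11110000 → 4-byte char #3 = F0 A6 8E 9C.
Offset 10: leading byte 0x44 = 01000100 → 1-byte char #4 = 44.
Offset 11: leading byte 0xEE = 11101110 → 3-byte char #5 = EE 97 AF.
Offset 14: leading byte 0xF2 = 11110010 → 4-byte char #6 = F2 B5 98 9F.
Leading byte 0xF2 = 11110010 matches 11110xxx → 4-byte sequence.
Byte 1: 0xF2 = 11110010, payload 010 (3 bits).
Byte 2: 0xB5 = 10110101 (10xxxxxx ✓), payload 110101.
Byte 3: 0x98 = 10011000 (10xxxxxx ✓), payload 011000.
Byte 4: 0x9F = 10011111 (10xxxxxx ✓), payload 011111.
Concatenate: 010110101011000011111 = 0xB561F (21 bits → U+B561F).

U+B561F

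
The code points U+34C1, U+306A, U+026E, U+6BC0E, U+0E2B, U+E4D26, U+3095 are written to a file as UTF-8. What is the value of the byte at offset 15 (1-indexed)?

1-indexed offset 15 is 0-indexed offset 14.
U+34C1 → 3-byte form E3 93 81 at offsets 0–2.
U+306A → 3-byte form E3 81 AA at offsets 3–5.
U+026E → 2-byte form C9 AE at offsets 6–7.
U+6BC0E → 4-byte form F1 AB B0 8E at offsets 8–11.
U+0E2B → 3-byte form E0 B8 AB at offsets 12–14.
Offset 14 falls in char 5's range; it's byte 3 of E0 B8 AB = 0xAB.

0xAB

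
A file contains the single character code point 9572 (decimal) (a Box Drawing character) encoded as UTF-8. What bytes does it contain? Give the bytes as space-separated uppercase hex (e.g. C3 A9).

U+2564 = 0x2564 = 9572 decimal. In range U+0800–U+FFFF → 3-byte form: 1110xxxx 10xxxxxx 10xxxxxx.
Binary (16 bits): 0010010101100100.
Split 4+6+6: 0010 | 010101 | 100100.
Byte 1: 11100010 = 0xE2.
Byte 2: 10010101 = 0x95.
Byte 3: 10100100 = 0xA4.

E2 95 A4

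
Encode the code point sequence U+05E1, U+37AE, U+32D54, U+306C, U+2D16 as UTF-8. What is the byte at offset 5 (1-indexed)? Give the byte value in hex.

0xAE

1-indexed offset 5 is 0-indexed offset 4.
U+05E1 → 2-byte form D7 A1 at offsets 0–1.
U+37AE → 3-byte form E3 9E AE at offsets 2–4.
Offset 4 falls in char 2's range; it's byte 3 of E3 9E AE = 0xAE.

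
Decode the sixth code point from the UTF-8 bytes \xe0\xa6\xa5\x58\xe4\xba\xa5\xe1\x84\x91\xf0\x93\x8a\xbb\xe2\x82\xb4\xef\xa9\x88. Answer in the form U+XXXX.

Offset 0: leading byte 0xE0 = 11100000 → 3-byte char #1 = E0 A6 A5.
Offset 3: leading byte 0x58 = 01011000 → 1-byte char #2 = 58.
Offset 4: leading byte 0xE4 = 11100100 → 3-byte char #3 = E4 BA A5.
Offset 7: leading byte 0xE1 = 11100001 → 3-byte char #4 = E1 84 91.
Offset 10: leading byte 0xF0 = 11110000 → 4-byte char #5 = F0 93 8A BB.
Offset 14: leading byte 0xE2 = 11100010 → 3-byte char #6 = E2 82 B4.
Leading byte 0xE2 = 11100010 matches 1110xxxx → 3-byte sequence.
Byte 1: 0xE2 = 11100010, payload 0010 (4 bits).
Byte 2: 0x82 = 10000010 (10xxxxxx ✓), payload 000010.
Byte 3: 0xB4 = 10110100 (10xxxxxx ✓), payload 110100.
Concatenate: 0010000010110100 = 0x20B4 (16 bits → U+20B4).

U+20B4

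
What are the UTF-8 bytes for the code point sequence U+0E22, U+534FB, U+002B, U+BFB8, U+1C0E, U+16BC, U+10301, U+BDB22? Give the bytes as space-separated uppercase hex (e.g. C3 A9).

E0 B8 A2 F1 93 93 BB 2B EB BE B8 E1 B0 8E E1 9A BC F0 90 8C 81 F2 BD AC A2

U+0E22: 3-byte form → E0 B8 A2.
U+534FB: 4-byte form → F1 93 93 BB.
U+002B: 1-byte form → 2B.
U+BFB8: 3-byte form → EB BE B8.
U+1C0E: 3-byte form → E1 B0 8E.
U+16BC: 3-byte form → E1 9A BC.
U+10301: 4-byte form → F0 90 8C 81.
U+BDB22: 4-byte form → F2 BD AC A2.
Concatenated (25 bytes): E0 B8 A2 F1 93 93 BB 2B EB BE B8 E1 B0 8E E1 9A BC F0 90 8C 81 F2 BD AC A2.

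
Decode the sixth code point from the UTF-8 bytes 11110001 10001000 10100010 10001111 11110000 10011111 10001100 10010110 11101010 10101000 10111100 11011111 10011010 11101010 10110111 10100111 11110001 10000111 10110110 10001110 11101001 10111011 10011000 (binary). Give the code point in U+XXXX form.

U+47D8E

Offset 0: leading byte 0xF1 = 11110001 → 4-byte char #1 = F1 88 A2 8F.
Offset 4: leading byte 0xF0 = 11110000 → 4-byte char #2 = F0 9F 8C 96.
Offset 8: leading byte 0xEA = 11101010 → 3-byte char #3 = EA A8 BC.
Offset 11: leading byte 0xDF = 11011111 → 2-byte char #4 = DF 9A.
Offset 13: leading byte 0xEA = 11101010 → 3-byte char #5 = EA B7 A7.
Offset 16: leading byte 0xF1 = 11110001 → 4-byte char #6 = F1 87 B6 8E.
Leading byte 0xF1 = 11110001 matches 11110xxx → 4-byte sequence.
Byte 1: 0xF1 = 11110001, payload 001 (3 bits).
Byte 2: 0x87 = 10000111 (10xxxxxx ✓), payload 000111.
Byte 3: 0xB6 = 10110110 (10xxxxxx ✓), payload 110110.
Byte 4: 0x8E = 10001110 (10xxxxxx ✓), payload 001110.
Concatenate: 001000111110110001110 = 0x47D8E (21 bits → U+47D8E).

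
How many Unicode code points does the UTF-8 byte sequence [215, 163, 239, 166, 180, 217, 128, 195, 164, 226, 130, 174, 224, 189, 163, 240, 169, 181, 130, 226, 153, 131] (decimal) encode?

8

Byte at offset 0: 0xD7 = 11010111 → 2-byte char (#1). Advance 2.
Byte at offset 2: 0xEF = 11101111 → 3-byte char (#2). Advance 3.
Byte at offset 5: 0xD9 = 11011001 → 2-byte char (#3). Advance 2.
Byte at offset 7: 0xC3 = 11000011 → 2-byte char (#4). Advance 2.
Byte at offset 9: 0xE2 = 11100010 → 3-byte char (#5). Advance 3.
Byte at offset 12: 0xE0 = 11100000 → 3-byte char (#6). Advance 3.
Byte at offset 15: 0xF0 = 11110000 → 4-byte char (#7). Advance 4.
Byte at offset 19: 0xE2 = 11100010 → 3-byte char (#8). Advance 3.
Reached end at offset 22 after 8 code points.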